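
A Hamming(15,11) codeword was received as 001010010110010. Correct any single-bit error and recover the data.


Syndrome = 1: error at position 1

Data: 11000110010 (corrected bit 1)


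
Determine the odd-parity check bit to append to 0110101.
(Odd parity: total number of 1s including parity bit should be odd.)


Number of 1s in data: 4
Parity bit: 1

1


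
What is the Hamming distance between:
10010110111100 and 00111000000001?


XOR: 10101110111101
Count of 1s: 10

10


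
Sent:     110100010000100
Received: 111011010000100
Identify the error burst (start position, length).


XOR: 001111000000000

Burst at position 2, length 4


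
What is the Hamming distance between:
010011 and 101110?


XOR: 111101
Count of 1s: 5

5


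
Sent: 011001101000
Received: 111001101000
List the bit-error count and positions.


XOR: 100000000000

1 error(s) at position(s): 0


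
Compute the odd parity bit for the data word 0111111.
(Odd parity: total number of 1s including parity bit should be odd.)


Number of 1s in data: 6
Parity bit: 1

1


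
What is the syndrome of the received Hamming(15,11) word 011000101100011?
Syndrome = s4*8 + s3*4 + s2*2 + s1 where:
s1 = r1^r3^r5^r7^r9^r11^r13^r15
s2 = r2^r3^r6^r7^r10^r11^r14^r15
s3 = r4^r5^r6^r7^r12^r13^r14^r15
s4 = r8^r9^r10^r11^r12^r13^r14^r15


s1=0, s2=0, s3=1, s4=0

Syndrome = 4 (error at position 4)


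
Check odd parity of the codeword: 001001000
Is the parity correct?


Number of 1s: 2

No, parity error (2 ones)


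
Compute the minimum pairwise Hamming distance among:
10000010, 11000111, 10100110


Comparing all pairs, minimum distance: 2
Can detect 1 errors, correct 0 errors

2


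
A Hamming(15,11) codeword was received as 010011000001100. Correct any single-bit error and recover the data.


Syndrome = 0: no error detected

Data: 01100001100 (no errors)


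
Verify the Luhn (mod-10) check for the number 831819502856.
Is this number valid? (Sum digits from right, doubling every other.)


Luhn sum = 51
51 mod 10 = 1

Invalid (Luhn sum mod 10 = 1)


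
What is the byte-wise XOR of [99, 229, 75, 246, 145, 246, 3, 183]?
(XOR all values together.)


XOR chain: 99 ^ 229 ^ 75 ^ 246 ^ 145 ^ 246 ^ 3 ^ 183 = 232

232


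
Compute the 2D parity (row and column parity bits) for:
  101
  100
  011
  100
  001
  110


Row parities: 010110
Column parities: 001

Row P: 010110, Col P: 001, Corner: 1


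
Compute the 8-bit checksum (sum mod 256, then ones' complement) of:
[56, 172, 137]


Sum = 365 mod 256 = 109
Complement = 146

146


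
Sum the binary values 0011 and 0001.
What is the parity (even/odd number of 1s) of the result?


0011 = 3
0001 = 1
Sum = 4 = 100
1s count = 1

odd parity (1 ones in 100)


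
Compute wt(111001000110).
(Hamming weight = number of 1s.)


Counting 1s in 111001000110

6


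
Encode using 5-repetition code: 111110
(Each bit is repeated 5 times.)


Each bit -> 5 copies

111111111111111111111111100000


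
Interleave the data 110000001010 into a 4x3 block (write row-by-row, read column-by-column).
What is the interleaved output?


Matrix:
  110
  000
  001
  010
Read columns: 100010010010

100010010010


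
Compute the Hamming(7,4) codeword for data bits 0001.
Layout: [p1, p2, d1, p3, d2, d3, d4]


Parity bits: p1=1, p2=1, p3=1

1101001


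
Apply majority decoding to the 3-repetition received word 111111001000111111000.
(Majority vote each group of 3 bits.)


Groups: 111, 111, 001, 000, 111, 111, 000
Majority votes: 1100110

1100110


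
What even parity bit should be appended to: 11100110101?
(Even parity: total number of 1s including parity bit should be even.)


Number of 1s in data: 7
Parity bit: 1

1


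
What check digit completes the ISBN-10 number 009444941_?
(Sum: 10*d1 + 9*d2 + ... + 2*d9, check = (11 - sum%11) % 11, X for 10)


Weighted sum: 194
194 mod 11 = 7

Check digit: 4


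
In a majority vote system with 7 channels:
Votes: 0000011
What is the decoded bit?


Ones: 2 out of 7
Threshold: 4

0 (2/7 voted 1)


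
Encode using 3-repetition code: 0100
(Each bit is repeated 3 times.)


Each bit -> 3 copies

000111000000


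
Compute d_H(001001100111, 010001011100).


XOR: 011000111011
Count of 1s: 7

7


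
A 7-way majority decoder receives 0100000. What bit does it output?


Ones: 1 out of 7
Threshold: 4

0 (1/7 voted 1)


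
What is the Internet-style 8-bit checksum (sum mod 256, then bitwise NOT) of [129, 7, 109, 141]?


Sum = 386 mod 256 = 130
Complement = 125

125


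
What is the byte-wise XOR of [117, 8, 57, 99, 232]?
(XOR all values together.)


XOR chain: 117 ^ 8 ^ 57 ^ 99 ^ 232 = 207

207


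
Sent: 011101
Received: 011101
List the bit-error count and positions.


XOR: 000000

0 errors (received matches sent)


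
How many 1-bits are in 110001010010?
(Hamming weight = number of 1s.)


Counting 1s in 110001010010

5


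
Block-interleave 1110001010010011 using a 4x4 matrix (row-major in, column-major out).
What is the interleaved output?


Matrix:
  1110
  0010
  1001
  0011
Read columns: 1010100011010011

1010100011010011


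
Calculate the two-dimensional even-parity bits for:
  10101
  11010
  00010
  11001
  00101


Row parities: 11110
Column parities: 10001

Row P: 11110, Col P: 10001, Corner: 0


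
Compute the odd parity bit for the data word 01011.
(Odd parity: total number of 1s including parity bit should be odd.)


Number of 1s in data: 3
Parity bit: 0

0


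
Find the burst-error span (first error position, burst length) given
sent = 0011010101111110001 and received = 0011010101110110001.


XOR: 0000000000001000000

Burst at position 12, length 1


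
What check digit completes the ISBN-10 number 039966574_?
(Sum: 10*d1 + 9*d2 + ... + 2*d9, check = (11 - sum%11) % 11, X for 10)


Weighted sum: 277
277 mod 11 = 2

Check digit: 9


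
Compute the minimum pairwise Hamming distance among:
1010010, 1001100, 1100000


Comparing all pairs, minimum distance: 3
Can detect 2 errors, correct 1 errors

3


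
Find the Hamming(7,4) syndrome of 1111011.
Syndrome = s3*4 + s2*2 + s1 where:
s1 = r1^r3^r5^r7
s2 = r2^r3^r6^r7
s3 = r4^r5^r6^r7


s1=1, s2=0, s3=1

Syndrome = 5 (error at position 5)


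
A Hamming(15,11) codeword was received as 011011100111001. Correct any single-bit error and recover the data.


Syndrome = 7: error at position 7

Data: 11100111001 (corrected bit 7)


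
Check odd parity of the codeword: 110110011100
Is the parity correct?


Number of 1s: 7

Yes, parity is correct (7 ones)


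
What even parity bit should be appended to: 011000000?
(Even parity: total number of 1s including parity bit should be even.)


Number of 1s in data: 2
Parity bit: 0

0


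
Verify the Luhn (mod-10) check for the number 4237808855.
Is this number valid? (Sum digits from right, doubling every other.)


Luhn sum = 51
51 mod 10 = 1

Invalid (Luhn sum mod 10 = 1)


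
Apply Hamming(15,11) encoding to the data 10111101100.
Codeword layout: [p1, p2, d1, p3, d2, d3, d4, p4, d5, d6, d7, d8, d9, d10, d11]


Parity bits: p1=0, p2=0, p3=0, p4=0

001001101101100


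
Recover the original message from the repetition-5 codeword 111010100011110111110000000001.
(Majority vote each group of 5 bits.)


Groups: 11101, 01000, 11110, 11111, 00000, 00001
Majority votes: 101100

101100


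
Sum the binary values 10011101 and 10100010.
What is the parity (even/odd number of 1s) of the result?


10011101 = 157
10100010 = 162
Sum = 319 = 100111111
1s count = 7

odd parity (7 ones in 100111111)


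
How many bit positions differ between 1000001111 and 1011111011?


XOR: 0011110100
Count of 1s: 5

5


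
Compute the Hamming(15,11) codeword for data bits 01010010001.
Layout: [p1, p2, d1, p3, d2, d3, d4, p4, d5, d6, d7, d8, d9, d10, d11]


Parity bits: p1=0, p2=1, p3=1, p4=0

010110100010001


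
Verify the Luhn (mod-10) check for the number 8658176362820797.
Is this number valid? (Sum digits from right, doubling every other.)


Luhn sum = 74
74 mod 10 = 4

Invalid (Luhn sum mod 10 = 4)


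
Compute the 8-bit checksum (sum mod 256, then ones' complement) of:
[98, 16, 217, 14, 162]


Sum = 507 mod 256 = 251
Complement = 4

4


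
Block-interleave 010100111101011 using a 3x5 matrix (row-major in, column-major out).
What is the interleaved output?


Matrix:
  01010
  01111
  01011
Read columns: 000111010111011

000111010111011


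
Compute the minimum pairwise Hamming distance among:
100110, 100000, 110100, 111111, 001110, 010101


Comparing all pairs, minimum distance: 2
Can detect 1 errors, correct 0 errors

2


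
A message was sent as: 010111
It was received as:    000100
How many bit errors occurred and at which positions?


XOR: 010011

3 error(s) at position(s): 1, 4, 5


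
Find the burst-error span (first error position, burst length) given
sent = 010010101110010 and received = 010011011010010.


XOR: 000001110100000

Burst at position 5, length 5


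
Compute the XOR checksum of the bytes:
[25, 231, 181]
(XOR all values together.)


XOR chain: 25 ^ 231 ^ 181 = 75

75


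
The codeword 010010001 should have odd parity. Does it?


Number of 1s: 3

Yes, parity is correct (3 ones)


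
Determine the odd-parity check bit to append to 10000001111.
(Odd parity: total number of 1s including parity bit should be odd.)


Number of 1s in data: 5
Parity bit: 0

0


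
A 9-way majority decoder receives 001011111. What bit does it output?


Ones: 6 out of 9
Threshold: 5

1 (6/9 voted 1)


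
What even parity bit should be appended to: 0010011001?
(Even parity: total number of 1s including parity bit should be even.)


Number of 1s in data: 4
Parity bit: 0

0


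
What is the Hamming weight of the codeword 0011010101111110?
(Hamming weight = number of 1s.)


Counting 1s in 0011010101111110

10


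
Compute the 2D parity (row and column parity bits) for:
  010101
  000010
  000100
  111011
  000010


Row parities: 11111
Column parities: 101010

Row P: 11111, Col P: 101010, Corner: 1


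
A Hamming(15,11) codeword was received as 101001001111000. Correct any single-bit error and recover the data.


Syndrome = 0: no error detected

Data: 10101111000 (no errors)


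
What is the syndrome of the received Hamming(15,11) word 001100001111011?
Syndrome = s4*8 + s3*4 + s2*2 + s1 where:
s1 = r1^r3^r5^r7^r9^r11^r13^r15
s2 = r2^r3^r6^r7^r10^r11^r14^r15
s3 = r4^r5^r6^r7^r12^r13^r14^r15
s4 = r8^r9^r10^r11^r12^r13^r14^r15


s1=0, s2=1, s3=0, s4=0

Syndrome = 2 (error at position 2)


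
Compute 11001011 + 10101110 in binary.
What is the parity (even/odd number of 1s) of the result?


11001011 = 203
10101110 = 174
Sum = 377 = 101111001
1s count = 6

even parity (6 ones in 101111001)


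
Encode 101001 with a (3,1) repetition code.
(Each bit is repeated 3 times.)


Each bit -> 3 copies

111000111000000111


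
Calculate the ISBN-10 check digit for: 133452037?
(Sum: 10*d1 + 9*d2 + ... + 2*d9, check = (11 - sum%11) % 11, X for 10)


Weighted sum: 152
152 mod 11 = 9

Check digit: 2


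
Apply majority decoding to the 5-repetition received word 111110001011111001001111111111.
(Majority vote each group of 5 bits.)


Groups: 11111, 00010, 11111, 00100, 11111, 11111
Majority votes: 101011

101011


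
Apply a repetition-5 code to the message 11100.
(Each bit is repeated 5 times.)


Each bit -> 5 copies

1111111111111110000000000


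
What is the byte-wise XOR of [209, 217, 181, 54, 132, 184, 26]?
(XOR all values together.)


XOR chain: 209 ^ 217 ^ 181 ^ 54 ^ 132 ^ 184 ^ 26 = 173

173


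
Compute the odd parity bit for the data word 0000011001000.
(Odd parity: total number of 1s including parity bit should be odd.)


Number of 1s in data: 3
Parity bit: 0

0


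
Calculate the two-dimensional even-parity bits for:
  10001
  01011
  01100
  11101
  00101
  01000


Row parities: 010001
Column parities: 00110

Row P: 010001, Col P: 00110, Corner: 0


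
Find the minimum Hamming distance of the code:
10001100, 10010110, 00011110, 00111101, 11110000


Comparing all pairs, minimum distance: 2
Can detect 1 errors, correct 0 errors

2


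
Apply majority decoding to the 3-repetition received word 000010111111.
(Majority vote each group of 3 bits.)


Groups: 000, 010, 111, 111
Majority votes: 0011

0011


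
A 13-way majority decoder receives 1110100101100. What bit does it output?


Ones: 7 out of 13
Threshold: 7

1 (7/13 voted 1)


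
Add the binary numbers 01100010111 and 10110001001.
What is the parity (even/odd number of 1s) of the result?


01100010111 = 791
10110001001 = 1417
Sum = 2208 = 100010100000
1s count = 3

odd parity (3 ones in 100010100000)


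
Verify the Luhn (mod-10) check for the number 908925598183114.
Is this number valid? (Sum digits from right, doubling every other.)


Luhn sum = 74
74 mod 10 = 4

Invalid (Luhn sum mod 10 = 4)


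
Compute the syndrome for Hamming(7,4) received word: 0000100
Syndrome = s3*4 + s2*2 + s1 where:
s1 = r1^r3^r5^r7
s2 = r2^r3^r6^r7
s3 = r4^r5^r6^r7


s1=1, s2=0, s3=1

Syndrome = 5 (error at position 5)


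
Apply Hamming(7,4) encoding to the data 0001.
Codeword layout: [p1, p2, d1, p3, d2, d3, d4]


Parity bits: p1=1, p2=1, p3=1

1101001


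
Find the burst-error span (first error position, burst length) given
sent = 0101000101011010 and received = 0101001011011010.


XOR: 0000001110000000

Burst at position 6, length 3


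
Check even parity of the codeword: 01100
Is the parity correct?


Number of 1s: 2

Yes, parity is correct (2 ones)


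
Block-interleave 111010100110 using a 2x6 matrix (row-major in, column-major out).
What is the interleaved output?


Matrix:
  111010
  100110
Read columns: 111010011100

111010011100


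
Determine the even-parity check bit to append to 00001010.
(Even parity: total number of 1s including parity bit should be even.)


Number of 1s in data: 2
Parity bit: 0

0


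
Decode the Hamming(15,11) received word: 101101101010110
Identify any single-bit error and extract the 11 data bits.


Syndrome = 6: error at position 6

Data: 10011010110 (corrected bit 6)


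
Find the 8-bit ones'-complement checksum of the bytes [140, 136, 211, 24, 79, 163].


Sum = 753 mod 256 = 241
Complement = 14

14


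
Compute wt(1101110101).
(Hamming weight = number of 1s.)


Counting 1s in 1101110101

7


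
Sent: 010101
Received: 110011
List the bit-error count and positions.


XOR: 100110

3 error(s) at position(s): 0, 3, 4


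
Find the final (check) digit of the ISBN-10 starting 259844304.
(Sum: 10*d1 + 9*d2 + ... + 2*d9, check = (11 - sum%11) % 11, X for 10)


Weighted sum: 257
257 mod 11 = 4

Check digit: 7


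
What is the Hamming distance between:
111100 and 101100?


XOR: 010000
Count of 1s: 1

1


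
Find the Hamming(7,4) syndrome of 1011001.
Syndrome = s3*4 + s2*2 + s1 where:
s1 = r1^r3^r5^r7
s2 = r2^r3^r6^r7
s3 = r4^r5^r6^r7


s1=1, s2=0, s3=0

Syndrome = 1 (error at position 1)


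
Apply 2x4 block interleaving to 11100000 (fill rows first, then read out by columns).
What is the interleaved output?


Matrix:
  1110
  0000
Read columns: 10101000

10101000


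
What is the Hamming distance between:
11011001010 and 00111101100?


XOR: 11100100110
Count of 1s: 6

6


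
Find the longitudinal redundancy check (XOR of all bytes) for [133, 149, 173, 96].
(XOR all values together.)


XOR chain: 133 ^ 149 ^ 173 ^ 96 = 221

221


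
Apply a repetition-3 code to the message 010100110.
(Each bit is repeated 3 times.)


Each bit -> 3 copies

000111000111000000111111000


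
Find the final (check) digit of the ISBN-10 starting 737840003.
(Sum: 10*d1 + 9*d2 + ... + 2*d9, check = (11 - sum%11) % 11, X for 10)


Weighted sum: 239
239 mod 11 = 8

Check digit: 3


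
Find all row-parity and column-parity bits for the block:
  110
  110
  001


Row parities: 001
Column parities: 001

Row P: 001, Col P: 001, Corner: 1


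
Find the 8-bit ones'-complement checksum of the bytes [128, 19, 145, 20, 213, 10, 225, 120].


Sum = 880 mod 256 = 112
Complement = 143

143


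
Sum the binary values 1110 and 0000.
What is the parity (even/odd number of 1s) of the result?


1110 = 14
0000 = 0
Sum = 14 = 1110
1s count = 3

odd parity (3 ones in 1110)


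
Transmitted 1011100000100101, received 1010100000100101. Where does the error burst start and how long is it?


XOR: 0001000000000000

Burst at position 3, length 1


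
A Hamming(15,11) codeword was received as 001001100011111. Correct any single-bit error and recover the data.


Syndrome = 9: error at position 9

Data: 10111011111 (corrected bit 9)


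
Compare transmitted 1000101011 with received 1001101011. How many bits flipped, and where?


XOR: 0001000000

1 error(s) at position(s): 3


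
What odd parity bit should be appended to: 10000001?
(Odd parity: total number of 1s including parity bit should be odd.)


Number of 1s in data: 2
Parity bit: 1

1


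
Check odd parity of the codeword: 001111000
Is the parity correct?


Number of 1s: 4

No, parity error (4 ones)


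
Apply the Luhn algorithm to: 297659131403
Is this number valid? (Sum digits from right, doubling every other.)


Luhn sum = 48
48 mod 10 = 8

Invalid (Luhn sum mod 10 = 8)


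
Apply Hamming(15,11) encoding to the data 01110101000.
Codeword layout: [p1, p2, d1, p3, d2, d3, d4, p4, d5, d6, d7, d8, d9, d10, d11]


Parity bits: p1=0, p2=1, p3=0, p4=0

010011100101000


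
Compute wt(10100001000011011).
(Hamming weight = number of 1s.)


Counting 1s in 10100001000011011

7


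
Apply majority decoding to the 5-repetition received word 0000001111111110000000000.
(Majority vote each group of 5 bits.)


Groups: 00000, 01111, 11111, 00000, 00000
Majority votes: 01100

01100


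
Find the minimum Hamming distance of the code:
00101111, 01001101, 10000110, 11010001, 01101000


Comparing all pairs, minimum distance: 3
Can detect 2 errors, correct 1 errors

3


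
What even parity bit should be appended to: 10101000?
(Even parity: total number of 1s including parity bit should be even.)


Number of 1s in data: 3
Parity bit: 1

1


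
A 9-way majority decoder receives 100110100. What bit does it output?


Ones: 4 out of 9
Threshold: 5

0 (4/9 voted 1)


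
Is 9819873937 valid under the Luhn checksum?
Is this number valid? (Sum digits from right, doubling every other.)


Luhn sum = 70
70 mod 10 = 0

Valid (Luhn sum mod 10 = 0)


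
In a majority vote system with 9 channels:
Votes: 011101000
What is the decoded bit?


Ones: 4 out of 9
Threshold: 5

0 (4/9 voted 1)


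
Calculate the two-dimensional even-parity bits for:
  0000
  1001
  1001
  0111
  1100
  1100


Row parities: 000100
Column parities: 0111

Row P: 000100, Col P: 0111, Corner: 1


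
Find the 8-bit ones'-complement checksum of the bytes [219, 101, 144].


Sum = 464 mod 256 = 208
Complement = 47

47


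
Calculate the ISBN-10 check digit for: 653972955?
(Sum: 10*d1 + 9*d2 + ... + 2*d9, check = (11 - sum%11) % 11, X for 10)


Weighted sum: 305
305 mod 11 = 8

Check digit: 3


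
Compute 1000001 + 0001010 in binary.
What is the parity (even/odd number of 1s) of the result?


1000001 = 65
0001010 = 10
Sum = 75 = 1001011
1s count = 4

even parity (4 ones in 1001011)


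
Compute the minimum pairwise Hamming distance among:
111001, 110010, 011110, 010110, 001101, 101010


Comparing all pairs, minimum distance: 1
Can detect 0 errors, correct 0 errors

1


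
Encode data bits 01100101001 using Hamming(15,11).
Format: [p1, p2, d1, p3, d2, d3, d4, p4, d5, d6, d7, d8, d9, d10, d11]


Parity bits: p1=0, p2=1, p3=0, p4=1

010011010101001


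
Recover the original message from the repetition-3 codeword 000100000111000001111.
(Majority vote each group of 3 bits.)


Groups: 000, 100, 000, 111, 000, 001, 111
Majority votes: 0001001

0001001


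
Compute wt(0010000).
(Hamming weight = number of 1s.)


Counting 1s in 0010000

1


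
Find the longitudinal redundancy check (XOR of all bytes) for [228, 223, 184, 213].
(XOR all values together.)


XOR chain: 228 ^ 223 ^ 184 ^ 213 = 86

86


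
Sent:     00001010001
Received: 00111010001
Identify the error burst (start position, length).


XOR: 00110000000

Burst at position 2, length 2


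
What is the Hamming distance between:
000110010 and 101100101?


XOR: 101010111
Count of 1s: 6

6


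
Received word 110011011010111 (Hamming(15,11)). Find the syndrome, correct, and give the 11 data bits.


Syndrome = 6: error at position 6

Data: 01001010111 (corrected bit 6)


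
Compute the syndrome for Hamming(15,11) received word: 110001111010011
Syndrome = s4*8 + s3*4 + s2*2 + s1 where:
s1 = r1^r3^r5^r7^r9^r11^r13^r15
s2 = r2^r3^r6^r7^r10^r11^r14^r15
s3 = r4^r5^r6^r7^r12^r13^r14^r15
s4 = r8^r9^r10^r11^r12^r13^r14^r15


s1=1, s2=0, s3=0, s4=1

Syndrome = 9 (error at position 9)


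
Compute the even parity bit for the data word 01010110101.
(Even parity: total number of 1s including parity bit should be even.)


Number of 1s in data: 6
Parity bit: 0

0


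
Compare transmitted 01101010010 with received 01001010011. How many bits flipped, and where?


XOR: 00100000001

2 error(s) at position(s): 2, 10


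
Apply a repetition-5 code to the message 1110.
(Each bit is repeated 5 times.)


Each bit -> 5 copies

11111111111111100000


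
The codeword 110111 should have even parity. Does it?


Number of 1s: 5

No, parity error (5 ones)


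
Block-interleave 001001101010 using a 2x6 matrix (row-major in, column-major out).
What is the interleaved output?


Matrix:
  001001
  101010
Read columns: 010011000110

010011000110


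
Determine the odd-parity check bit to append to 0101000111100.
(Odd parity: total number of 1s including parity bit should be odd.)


Number of 1s in data: 6
Parity bit: 1

1


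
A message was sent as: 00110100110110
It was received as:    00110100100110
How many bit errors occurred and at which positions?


XOR: 00000000010000

1 error(s) at position(s): 9


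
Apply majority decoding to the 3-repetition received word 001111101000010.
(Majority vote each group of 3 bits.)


Groups: 001, 111, 101, 000, 010
Majority votes: 01100

01100


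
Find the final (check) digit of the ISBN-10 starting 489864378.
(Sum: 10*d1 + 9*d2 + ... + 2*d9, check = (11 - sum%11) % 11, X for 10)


Weighted sum: 345
345 mod 11 = 4

Check digit: 7


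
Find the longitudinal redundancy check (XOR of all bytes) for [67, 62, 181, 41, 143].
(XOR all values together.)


XOR chain: 67 ^ 62 ^ 181 ^ 41 ^ 143 = 110

110


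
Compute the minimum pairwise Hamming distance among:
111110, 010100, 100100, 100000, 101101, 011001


Comparing all pairs, minimum distance: 1
Can detect 0 errors, correct 0 errors

1


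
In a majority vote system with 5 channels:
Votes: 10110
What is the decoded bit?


Ones: 3 out of 5
Threshold: 3

1 (3/5 voted 1)


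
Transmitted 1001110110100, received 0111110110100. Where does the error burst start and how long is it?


XOR: 1110000000000

Burst at position 0, length 3


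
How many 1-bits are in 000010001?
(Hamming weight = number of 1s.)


Counting 1s in 000010001

2


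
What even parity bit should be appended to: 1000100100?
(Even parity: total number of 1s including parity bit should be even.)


Number of 1s in data: 3
Parity bit: 1

1


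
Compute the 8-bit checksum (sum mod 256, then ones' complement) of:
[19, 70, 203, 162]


Sum = 454 mod 256 = 198
Complement = 57

57


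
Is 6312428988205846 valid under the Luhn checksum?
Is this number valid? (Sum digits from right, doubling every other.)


Luhn sum = 78
78 mod 10 = 8

Invalid (Luhn sum mod 10 = 8)


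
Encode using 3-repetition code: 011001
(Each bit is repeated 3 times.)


Each bit -> 3 copies

000111111000000111


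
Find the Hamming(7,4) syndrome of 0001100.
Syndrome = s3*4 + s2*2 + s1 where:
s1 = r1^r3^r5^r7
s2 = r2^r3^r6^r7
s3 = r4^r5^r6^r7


s1=1, s2=0, s3=0

Syndrome = 1 (error at position 1)


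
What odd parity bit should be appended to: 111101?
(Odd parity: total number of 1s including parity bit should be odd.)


Number of 1s in data: 5
Parity bit: 0

0


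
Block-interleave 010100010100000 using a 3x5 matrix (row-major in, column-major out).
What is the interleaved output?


Matrix:
  01010
  00101
  00000
Read columns: 000100010100010

000100010100010


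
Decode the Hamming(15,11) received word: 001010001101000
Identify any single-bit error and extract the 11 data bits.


Syndrome = 9: error at position 9

Data: 11000101000 (corrected bit 9)


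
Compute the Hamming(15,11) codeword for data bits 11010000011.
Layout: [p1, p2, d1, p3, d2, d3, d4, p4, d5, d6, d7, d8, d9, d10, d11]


Parity bits: p1=0, p2=0, p3=0, p4=0

001010100000011


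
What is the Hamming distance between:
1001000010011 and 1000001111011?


XOR: 0001001101000
Count of 1s: 4

4


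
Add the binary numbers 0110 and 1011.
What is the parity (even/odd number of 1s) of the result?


0110 = 6
1011 = 11
Sum = 17 = 10001
1s count = 2

even parity (2 ones in 10001)


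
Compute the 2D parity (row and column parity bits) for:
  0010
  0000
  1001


Row parities: 100
Column parities: 1011

Row P: 100, Col P: 1011, Corner: 1


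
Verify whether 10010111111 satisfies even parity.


Number of 1s: 8

Yes, parity is correct (8 ones)


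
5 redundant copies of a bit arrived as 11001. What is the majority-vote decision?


Ones: 3 out of 5
Threshold: 3

1 (3/5 voted 1)


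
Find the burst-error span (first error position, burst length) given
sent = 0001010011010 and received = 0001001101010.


XOR: 0000011110000

Burst at position 5, length 4


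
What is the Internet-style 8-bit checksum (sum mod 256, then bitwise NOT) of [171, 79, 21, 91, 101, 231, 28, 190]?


Sum = 912 mod 256 = 144
Complement = 111

111


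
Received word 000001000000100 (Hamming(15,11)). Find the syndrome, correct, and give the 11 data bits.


Syndrome = 11: error at position 11

Data: 00100010100 (corrected bit 11)


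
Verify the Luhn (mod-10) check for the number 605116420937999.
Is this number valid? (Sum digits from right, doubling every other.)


Luhn sum = 69
69 mod 10 = 9

Invalid (Luhn sum mod 10 = 9)


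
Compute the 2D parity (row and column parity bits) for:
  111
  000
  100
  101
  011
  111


Row parities: 101001
Column parities: 010

Row P: 101001, Col P: 010, Corner: 1


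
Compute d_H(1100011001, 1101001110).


XOR: 0001010111
Count of 1s: 5

5


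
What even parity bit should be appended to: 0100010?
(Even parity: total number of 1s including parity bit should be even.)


Number of 1s in data: 2
Parity bit: 0

0


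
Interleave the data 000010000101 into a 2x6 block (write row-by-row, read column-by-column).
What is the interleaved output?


Matrix:
  000010
  000101
Read columns: 000000011001

000000011001


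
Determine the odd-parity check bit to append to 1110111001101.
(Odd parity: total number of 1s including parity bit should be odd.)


Number of 1s in data: 9
Parity bit: 0

0


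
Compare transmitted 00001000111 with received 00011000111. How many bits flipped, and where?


XOR: 00010000000

1 error(s) at position(s): 3


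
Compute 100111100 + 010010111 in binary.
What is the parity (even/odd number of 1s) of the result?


100111100 = 316
010010111 = 151
Sum = 467 = 111010011
1s count = 6

even parity (6 ones in 111010011)


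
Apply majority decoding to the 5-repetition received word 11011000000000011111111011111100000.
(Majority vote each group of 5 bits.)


Groups: 11011, 00000, 00000, 11111, 11101, 11111, 00000
Majority votes: 1001110

1001110


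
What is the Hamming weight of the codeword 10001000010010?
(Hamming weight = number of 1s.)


Counting 1s in 10001000010010

4


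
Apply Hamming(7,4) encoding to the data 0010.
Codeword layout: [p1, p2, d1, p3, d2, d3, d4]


Parity bits: p1=0, p2=1, p3=1

0101010


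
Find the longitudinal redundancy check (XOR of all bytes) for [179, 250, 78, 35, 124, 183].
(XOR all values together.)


XOR chain: 179 ^ 250 ^ 78 ^ 35 ^ 124 ^ 183 = 239

239


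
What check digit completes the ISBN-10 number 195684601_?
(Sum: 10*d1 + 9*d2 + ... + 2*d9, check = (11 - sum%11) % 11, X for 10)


Weighted sum: 267
267 mod 11 = 3

Check digit: 8


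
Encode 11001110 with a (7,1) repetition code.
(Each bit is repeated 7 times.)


Each bit -> 7 copies

11111111111111000000000000001111111111111111111110000000


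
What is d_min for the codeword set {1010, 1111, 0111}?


Comparing all pairs, minimum distance: 1
Can detect 0 errors, correct 0 errors

1


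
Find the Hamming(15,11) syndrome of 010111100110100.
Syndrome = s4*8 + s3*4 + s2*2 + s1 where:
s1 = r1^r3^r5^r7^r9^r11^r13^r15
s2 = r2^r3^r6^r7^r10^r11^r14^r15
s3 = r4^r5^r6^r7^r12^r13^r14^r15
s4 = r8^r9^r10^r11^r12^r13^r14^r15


s1=0, s2=1, s3=1, s4=1

Syndrome = 14 (error at position 14)


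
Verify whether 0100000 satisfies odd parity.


Number of 1s: 1

Yes, parity is correct (1 ones)


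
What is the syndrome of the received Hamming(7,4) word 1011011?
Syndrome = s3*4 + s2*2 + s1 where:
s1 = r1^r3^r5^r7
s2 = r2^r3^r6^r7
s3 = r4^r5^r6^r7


s1=1, s2=1, s3=1

Syndrome = 7 (error at position 7)


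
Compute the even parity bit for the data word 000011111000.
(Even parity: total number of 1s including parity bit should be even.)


Number of 1s in data: 5
Parity bit: 1

1


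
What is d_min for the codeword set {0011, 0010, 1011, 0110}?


Comparing all pairs, minimum distance: 1
Can detect 0 errors, correct 0 errors

1


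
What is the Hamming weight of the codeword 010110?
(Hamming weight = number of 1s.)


Counting 1s in 010110

3


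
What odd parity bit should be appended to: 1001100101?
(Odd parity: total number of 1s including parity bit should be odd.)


Number of 1s in data: 5
Parity bit: 0

0


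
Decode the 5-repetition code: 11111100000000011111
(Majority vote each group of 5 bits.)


Groups: 11111, 10000, 00000, 11111
Majority votes: 1001

1001


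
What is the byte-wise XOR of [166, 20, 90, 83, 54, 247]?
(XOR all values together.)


XOR chain: 166 ^ 20 ^ 90 ^ 83 ^ 54 ^ 247 = 122

122


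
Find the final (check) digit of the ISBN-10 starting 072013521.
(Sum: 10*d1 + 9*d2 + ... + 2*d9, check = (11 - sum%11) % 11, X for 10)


Weighted sum: 128
128 mod 11 = 7

Check digit: 4


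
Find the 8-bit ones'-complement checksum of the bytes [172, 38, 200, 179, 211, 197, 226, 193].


Sum = 1416 mod 256 = 136
Complement = 119

119


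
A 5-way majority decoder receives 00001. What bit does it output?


Ones: 1 out of 5
Threshold: 3

0 (1/5 voted 1)


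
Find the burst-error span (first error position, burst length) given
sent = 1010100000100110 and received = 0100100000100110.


XOR: 1110000000000000

Burst at position 0, length 3


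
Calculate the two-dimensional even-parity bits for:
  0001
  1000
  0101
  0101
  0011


Row parities: 11000
Column parities: 1010

Row P: 11000, Col P: 1010, Corner: 0


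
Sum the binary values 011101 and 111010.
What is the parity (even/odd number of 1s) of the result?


011101 = 29
111010 = 58
Sum = 87 = 1010111
1s count = 5

odd parity (5 ones in 1010111)


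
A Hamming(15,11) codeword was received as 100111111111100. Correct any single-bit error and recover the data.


Syndrome = 0: no error detected

Data: 01111111100 (no errors)


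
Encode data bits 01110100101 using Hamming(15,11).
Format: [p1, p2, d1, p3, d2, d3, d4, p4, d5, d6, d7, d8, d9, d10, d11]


Parity bits: p1=0, p2=0, p3=1, p4=1

000111110100101


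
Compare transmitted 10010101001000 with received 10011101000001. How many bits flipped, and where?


XOR: 00001000001001

3 error(s) at position(s): 4, 10, 13


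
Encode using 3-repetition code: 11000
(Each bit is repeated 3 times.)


Each bit -> 3 copies

111111000000000


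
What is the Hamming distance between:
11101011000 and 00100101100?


XOR: 11001110100
Count of 1s: 6

6


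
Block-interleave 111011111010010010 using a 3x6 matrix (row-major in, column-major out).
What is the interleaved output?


Matrix:
  111011
  111010
  010010
Read columns: 110111110000111100

110111110000111100


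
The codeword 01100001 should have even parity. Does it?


Number of 1s: 3

No, parity error (3 ones)


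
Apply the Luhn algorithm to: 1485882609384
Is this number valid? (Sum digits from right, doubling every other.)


Luhn sum = 61
61 mod 10 = 1

Invalid (Luhn sum mod 10 = 1)


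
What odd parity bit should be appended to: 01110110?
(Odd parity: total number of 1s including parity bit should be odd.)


Number of 1s in data: 5
Parity bit: 0

0


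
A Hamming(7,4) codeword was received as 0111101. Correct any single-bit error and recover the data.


Syndrome = 7: error at position 7

Data: 1100 (corrected bit 7)


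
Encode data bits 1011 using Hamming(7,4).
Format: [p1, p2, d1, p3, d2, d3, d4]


Parity bits: p1=0, p2=1, p3=0

0110011


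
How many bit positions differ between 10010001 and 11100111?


XOR: 01110110
Count of 1s: 5

5


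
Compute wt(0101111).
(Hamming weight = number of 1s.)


Counting 1s in 0101111

5


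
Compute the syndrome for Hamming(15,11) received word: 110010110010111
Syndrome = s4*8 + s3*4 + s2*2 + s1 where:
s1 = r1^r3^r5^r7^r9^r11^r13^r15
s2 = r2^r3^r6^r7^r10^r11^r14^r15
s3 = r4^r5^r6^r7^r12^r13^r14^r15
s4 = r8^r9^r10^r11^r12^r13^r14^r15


s1=0, s2=1, s3=1, s4=1

Syndrome = 14 (error at position 14)


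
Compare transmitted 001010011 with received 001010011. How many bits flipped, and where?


XOR: 000000000

0 errors (received matches sent)


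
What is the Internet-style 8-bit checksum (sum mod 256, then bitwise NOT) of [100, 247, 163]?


Sum = 510 mod 256 = 254
Complement = 1

1


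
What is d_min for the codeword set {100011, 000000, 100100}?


Comparing all pairs, minimum distance: 2
Can detect 1 errors, correct 0 errors

2


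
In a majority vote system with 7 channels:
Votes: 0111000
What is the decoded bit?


Ones: 3 out of 7
Threshold: 4

0 (3/7 voted 1)


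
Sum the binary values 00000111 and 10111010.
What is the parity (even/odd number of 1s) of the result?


00000111 = 7
10111010 = 186
Sum = 193 = 11000001
1s count = 3

odd parity (3 ones in 11000001)


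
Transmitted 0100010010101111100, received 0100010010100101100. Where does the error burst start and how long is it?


XOR: 0000000000001010000

Burst at position 12, length 3


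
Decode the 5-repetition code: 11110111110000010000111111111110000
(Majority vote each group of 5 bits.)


Groups: 11110, 11111, 00000, 10000, 11111, 11111, 10000
Majority votes: 1100110

1100110


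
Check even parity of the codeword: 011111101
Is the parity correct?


Number of 1s: 7

No, parity error (7 ones)


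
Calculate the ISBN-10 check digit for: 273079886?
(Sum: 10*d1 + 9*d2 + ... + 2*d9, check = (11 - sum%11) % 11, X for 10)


Weighted sum: 262
262 mod 11 = 9

Check digit: 2


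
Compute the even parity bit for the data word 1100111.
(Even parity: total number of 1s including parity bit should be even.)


Number of 1s in data: 5
Parity bit: 1

1


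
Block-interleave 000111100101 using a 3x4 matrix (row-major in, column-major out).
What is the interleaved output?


Matrix:
  0001
  1110
  0101
Read columns: 010011010101

010011010101


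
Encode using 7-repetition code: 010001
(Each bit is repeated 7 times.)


Each bit -> 7 copies

000000011111110000000000000000000001111111


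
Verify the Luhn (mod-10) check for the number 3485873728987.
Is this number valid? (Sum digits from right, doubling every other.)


Luhn sum = 73
73 mod 10 = 3

Invalid (Luhn sum mod 10 = 3)


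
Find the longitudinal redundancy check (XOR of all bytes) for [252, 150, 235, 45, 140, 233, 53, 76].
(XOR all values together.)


XOR chain: 252 ^ 150 ^ 235 ^ 45 ^ 140 ^ 233 ^ 53 ^ 76 = 176

176


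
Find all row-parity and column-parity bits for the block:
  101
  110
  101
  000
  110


Row parities: 00000
Column parities: 000

Row P: 00000, Col P: 000, Corner: 0


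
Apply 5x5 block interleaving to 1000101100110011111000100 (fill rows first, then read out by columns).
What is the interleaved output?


Matrix:
  10001
  01100
  11001
  11110
  00100
Read columns: 1011001110010110001010100

1011001110010110001010100


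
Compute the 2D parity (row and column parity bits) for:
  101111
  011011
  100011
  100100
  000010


Row parities: 10101
Column parities: 110001

Row P: 10101, Col P: 110001, Corner: 1


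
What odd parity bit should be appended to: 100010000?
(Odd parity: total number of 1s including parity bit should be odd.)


Number of 1s in data: 2
Parity bit: 1

1


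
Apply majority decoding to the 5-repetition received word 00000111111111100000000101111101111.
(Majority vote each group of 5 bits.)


Groups: 00000, 11111, 11111, 00000, 00010, 11111, 01111
Majority votes: 0110011

0110011


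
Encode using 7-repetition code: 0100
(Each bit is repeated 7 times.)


Each bit -> 7 copies

0000000111111100000000000000


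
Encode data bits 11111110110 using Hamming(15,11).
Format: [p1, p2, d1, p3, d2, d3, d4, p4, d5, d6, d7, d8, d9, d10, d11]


Parity bits: p1=0, p2=0, p3=1, p4=1

001111111110110


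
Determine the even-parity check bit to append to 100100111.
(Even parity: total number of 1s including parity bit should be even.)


Number of 1s in data: 5
Parity bit: 1

1


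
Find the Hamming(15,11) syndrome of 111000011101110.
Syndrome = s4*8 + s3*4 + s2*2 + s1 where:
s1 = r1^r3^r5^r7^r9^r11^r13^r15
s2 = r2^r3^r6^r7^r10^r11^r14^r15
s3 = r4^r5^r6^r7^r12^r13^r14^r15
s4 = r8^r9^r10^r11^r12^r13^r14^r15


s1=0, s2=0, s3=1, s4=0

Syndrome = 4 (error at position 4)


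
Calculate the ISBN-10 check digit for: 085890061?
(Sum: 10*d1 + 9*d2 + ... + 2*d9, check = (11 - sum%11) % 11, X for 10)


Weighted sum: 242
242 mod 11 = 0

Check digit: 0


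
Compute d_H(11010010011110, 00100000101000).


XOR: 11110010110110
Count of 1s: 9

9


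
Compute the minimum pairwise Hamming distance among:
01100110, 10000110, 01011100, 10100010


Comparing all pairs, minimum distance: 2
Can detect 1 errors, correct 0 errors

2


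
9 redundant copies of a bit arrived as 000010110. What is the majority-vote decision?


Ones: 3 out of 9
Threshold: 5

0 (3/9 voted 1)


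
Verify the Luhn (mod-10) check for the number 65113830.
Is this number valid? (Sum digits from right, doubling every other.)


Luhn sum = 31
31 mod 10 = 1

Invalid (Luhn sum mod 10 = 1)


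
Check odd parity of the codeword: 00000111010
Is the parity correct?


Number of 1s: 4

No, parity error (4 ones)


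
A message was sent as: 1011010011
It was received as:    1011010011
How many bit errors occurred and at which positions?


XOR: 0000000000

0 errors (received matches sent)


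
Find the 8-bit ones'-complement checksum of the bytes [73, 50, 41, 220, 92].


Sum = 476 mod 256 = 220
Complement = 35

35
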